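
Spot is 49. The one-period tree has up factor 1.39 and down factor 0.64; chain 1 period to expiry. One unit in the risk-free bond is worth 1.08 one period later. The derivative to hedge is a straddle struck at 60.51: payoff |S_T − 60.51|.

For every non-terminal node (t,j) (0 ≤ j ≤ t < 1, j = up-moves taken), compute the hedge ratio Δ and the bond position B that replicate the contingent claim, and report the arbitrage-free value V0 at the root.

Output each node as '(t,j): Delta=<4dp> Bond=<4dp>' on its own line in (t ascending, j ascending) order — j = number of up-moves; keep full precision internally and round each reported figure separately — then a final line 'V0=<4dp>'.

(0,0): Delta=-0.5864 Bond=44.0179
V0=15.2846

No-arbitrage ⇒ martingale measure with p* = (R−d)/(u−d) = 0.5867.
Terminal payoffs: V(1,0)=29.1500, V(1,1)=7.6000
Node (0,0) S=49.0000: V=(p*·7.6000+(1−p*)·29.1500)/1.08=15.2846; Δ=(7.6000−29.1500)/(68.1100−31.3600)=-0.5864; B=V−Δ·S=44.0179
Check: Δ(0,0)·S0 + B(0,0) = 15.2846 = V0.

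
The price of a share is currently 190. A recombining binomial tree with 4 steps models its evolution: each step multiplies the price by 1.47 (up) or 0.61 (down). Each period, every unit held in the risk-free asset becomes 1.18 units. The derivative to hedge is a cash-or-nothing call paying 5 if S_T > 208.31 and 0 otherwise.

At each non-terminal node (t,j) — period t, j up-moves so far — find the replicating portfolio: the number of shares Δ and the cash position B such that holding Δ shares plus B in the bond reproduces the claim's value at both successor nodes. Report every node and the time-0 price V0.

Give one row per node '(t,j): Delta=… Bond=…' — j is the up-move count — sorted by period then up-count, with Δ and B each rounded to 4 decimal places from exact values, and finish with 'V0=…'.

Under the risk-neutral measure, an up-move has probability p* = (R−d)/(u−d) = 0.6628 and values discount at R = 1.18.
Terminal payoffs: V(4,0)=0.0000, V(4,1)=0.0000, V(4,2)=0.0000, V(4,3)=5.0000, V(4,4)=5.0000
  t=3,j=0: stock 43.1264 → up 63.3958 (V=0.0000), down 26.3071 (V=0.0000). Price 0.0000; hedge Δ=0.0000, bond B=0.0000.
  t=3,j=1: stock 103.9275 → up 152.7735 (V=0.0000), down 63.3958 (V=0.0000). Price 0.0000; hedge Δ=0.0000, bond B=0.0000.
  t=3,j=2: stock 250.4483 → up 368.1590 (V=5.0000), down 152.7735 (V=0.0000). Price 2.8084; hedge Δ=0.0232, bond B=-3.0055.
  t=3,j=3: stock 603.5394 → up 887.2029 (V=5.0000), down 368.1590 (V=5.0000). Price 4.2373; hedge Δ=0.0000, bond B=4.2373.
  t=2,j=0: stock 70.6990 → up 103.9275 (V=0.0000), down 43.1264 (V=0.0000). Price 0.0000; hedge Δ=0.0000, bond B=0.0000.
  t=2,j=1: stock 170.3730 → up 250.4483 (V=2.8084), down 103.9275 (V=0.0000). Price 1.5775; hedge Δ=0.0192, bond B=-1.6882.
  t=2,j=2: stock 410.5710 → up 603.5394 (V=4.2373), down 250.4483 (V=2.8084). Price 3.1826; hedge Δ=0.0040, bond B=1.5211.
  t=1,j=0: stock 115.9000 → up 170.3730 (V=1.5775), down 70.6990 (V=0.0000). Price 0.8860; hedge Δ=0.0158, bond B=-0.9482.
  t=1,j=1: stock 279.3000 → up 410.5710 (V=3.1826), down 170.3730 (V=1.5775). Price 2.2384; hedge Δ=0.0067, bond B=0.3720.
  t=0,j=0: stock 190.0000 → up 279.3000 (V=2.2384), down 115.9000 (V=0.8860). Price 1.5105; hedge Δ=0.0083, bond B=-0.0620.
Self-financing check: at every node Δ·S+B equals the discounted successor values.

(0,0): Delta=0.0083 Bond=-0.0620
(1,0): Delta=0.0158 Bond=-0.9482
(1,1): Delta=0.0067 Bond=0.3720
(2,0): Delta=0.0000 Bond=0.0000
(2,1): Delta=0.0192 Bond=-1.6882
(2,2): Delta=0.0040 Bond=1.5211
(3,0): Delta=0.0000 Bond=0.0000
(3,1): Delta=0.0000 Bond=0.0000
(3,2): Delta=0.0232 Bond=-3.0055
(3,3): Delta=0.0000 Bond=4.2373
V0=1.5105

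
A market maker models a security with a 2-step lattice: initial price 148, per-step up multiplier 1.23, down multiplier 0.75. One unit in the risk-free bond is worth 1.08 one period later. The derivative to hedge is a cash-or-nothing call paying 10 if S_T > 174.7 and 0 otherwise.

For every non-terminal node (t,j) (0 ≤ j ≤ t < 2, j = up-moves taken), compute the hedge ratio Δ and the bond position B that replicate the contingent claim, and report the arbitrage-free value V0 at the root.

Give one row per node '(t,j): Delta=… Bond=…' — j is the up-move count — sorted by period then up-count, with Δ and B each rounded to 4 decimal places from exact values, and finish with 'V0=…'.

Risk-neutral probability p* = (R−d)/(u−d) = (1.08−0.75)/(1.23−0.75) = 0.6875.
Terminal payoffs: V(2,0)=0.0000, V(2,1)=0.0000, V(2,2)=10.0000
  t=1,j=0: stock 111.0000 → up 136.5300 (V=0.0000), down 83.2500 (V=0.0000). Price 0.0000; hedge Δ=0.0000, bond B=0.0000.
  t=1,j=1: stock 182.0400 → up 223.9092 (V=10.0000), down 136.5300 (V=0.0000). Price 6.3657; hedge Δ=0.1144, bond B=-14.4676.
  t=0,j=0: stock 148.0000 → up 182.0400 (V=6.3657), down 111.0000 (V=0.0000). Price 4.0523; hedge Δ=0.0896, bond B=-9.2097.
Root portfolio cost Δ·148+B reproduces V0=4.0523.

(0,0): Delta=0.0896 Bond=-9.2097
(1,0): Delta=0.0000 Bond=0.0000
(1,1): Delta=0.1144 Bond=-14.4676
V0=4.0523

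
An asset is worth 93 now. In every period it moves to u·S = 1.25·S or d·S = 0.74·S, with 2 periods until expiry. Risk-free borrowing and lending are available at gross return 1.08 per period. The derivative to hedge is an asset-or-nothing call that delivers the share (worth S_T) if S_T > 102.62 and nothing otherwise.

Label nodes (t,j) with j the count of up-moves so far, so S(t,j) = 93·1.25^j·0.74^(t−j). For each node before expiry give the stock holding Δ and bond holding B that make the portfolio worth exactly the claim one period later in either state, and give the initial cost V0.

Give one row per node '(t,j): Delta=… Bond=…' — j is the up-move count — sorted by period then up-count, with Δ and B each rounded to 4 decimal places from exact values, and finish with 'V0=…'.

(0,0): Delta=1.8912 Bond=-120.5107
(1,0): Delta=0.0000 Bond=0.0000
(1,1): Delta=2.4510 Bond=-195.2274
V0=55.3698

No-arbitrage ⇒ martingale measure with p* = (R−d)/(u−d) = 0.6667.
Terminal payoffs: V(2,0)=0.0000, V(2,1)=0.0000, V(2,2)=145.3125
Node (1,0) S=68.8200: V=(p*·0.0000+(1−p*)·0.0000)/1.08=0.0000; Δ=(0.0000−0.0000)/(86.0250−50.9268)=0.0000; B=V−Δ·S=0.0000
Node (1,1) S=116.2500: V=(p*·145.3125+(1−p*)·0.0000)/1.08=89.6991; Δ=(145.3125−0.0000)/(145.3125−86.0250)=2.4510; B=V−Δ·S=-195.2274
Node (0,0) S=93.0000: V=(p*·89.6991+(1−p*)·0.0000)/1.08=55.3698; Δ=(89.6991−0.0000)/(116.2500−68.8200)=1.8912; B=V−Δ·S=-120.5107
Root portfolio cost Δ·93+B reproduces V0=55.3698.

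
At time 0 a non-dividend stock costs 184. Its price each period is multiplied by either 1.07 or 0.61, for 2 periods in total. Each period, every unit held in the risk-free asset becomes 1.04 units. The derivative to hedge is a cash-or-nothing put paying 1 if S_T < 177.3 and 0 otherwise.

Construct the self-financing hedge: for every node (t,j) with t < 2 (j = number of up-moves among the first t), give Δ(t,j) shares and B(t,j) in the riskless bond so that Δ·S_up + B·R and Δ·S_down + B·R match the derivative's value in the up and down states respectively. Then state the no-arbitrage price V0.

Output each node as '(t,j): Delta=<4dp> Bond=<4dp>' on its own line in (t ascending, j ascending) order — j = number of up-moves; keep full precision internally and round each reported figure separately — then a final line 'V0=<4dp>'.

(0,0): Delta=-0.0106 Bond=2.0706
(1,0): Delta=0.0000 Bond=0.9615
(1,1): Delta=-0.0110 Bond=2.2366
V0=0.1167

Under the risk-neutral measure, an up-move has probability p* = (R−d)/(u−d) = 0.9348 and values discount at R = 1.04.
Payoff layer (t=2): V(2,0)=1.0000, V(2,1)=1.0000, V(2,2)=0.0000
Node (1,0) S=112.2400: V=(p*·1.0000+(1−p*)·1.0000)/1.04=0.9615; Δ=(1.0000−1.0000)/(120.0968−68.4664)=0.0000; B=V−Δ·S=0.9615
Node (1,1) S=196.8800: V=(p*·0.0000+(1−p*)·1.0000)/1.04=0.0627; Δ=(0.0000−1.0000)/(210.6616−120.0968)=-0.0110; B=V−Δ·S=2.2366
Node (0,0) S=184.0000: V=(p*·0.0627+(1−p*)·0.9615)/1.04=0.1167; Δ=(0.0627−0.9615)/(196.8800−112.2400)=-0.0106; B=V−Δ·S=2.0706
Check: Δ(0,0)·S0 + B(0,0) = 0.1167 = V0.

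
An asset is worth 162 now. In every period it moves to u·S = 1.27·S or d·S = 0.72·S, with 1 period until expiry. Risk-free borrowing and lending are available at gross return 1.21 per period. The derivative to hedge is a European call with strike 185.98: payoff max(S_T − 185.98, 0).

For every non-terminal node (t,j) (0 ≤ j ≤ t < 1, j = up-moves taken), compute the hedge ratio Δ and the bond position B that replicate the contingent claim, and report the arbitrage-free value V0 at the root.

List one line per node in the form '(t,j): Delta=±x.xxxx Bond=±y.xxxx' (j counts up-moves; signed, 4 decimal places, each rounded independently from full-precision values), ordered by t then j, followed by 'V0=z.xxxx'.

The replicating-portfolio and risk-neutral prices coincide; use p* = (1.21−0.72)/(1.27−0.72) = 0.8909 for the latter.
Payoff layer (t=1): V(1,0)=0.0000, V(1,1)=19.7600
(0,0): S=162.0000. Δ = (V_up−V_dn)/(S_up−S_dn) = (19.7600−0.0000)/(205.7400−116.6400) = 0.2218. V = [p*·19.7600 + (1−p*)·0.0000]/1.21 = 14.5491. B = V − Δ·S = -21.3782.
Root portfolio cost Δ·162+B reproduces V0=14.5491.

(0,0): Delta=0.2218 Bond=-21.3782
V0=14.5491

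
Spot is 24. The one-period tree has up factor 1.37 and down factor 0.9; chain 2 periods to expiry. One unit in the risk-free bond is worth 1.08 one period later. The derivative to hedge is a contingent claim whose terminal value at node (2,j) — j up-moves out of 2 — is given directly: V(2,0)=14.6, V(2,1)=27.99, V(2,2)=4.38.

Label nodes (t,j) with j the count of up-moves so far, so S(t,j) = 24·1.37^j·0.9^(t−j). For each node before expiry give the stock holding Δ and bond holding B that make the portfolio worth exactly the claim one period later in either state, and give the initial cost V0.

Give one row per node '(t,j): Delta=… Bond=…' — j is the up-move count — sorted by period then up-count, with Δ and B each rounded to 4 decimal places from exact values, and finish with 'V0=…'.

(0,0): Delta=-0.0640 Bond=18.1945
(1,0): Delta=1.3190 Bond=-10.2226
(1,1): Delta=-1.5278 Bond=67.7784
V0=16.6575

Under the risk-neutral measure, an up-move has probability p* = (R−d)/(u−d) = 0.3830 and values discount at R = 1.08.
At expiry t=2: V(2,0)=14.6000, V(2,1)=27.9900, V(2,2)=4.3800
(1,0): S=21.6000. Δ = (V_up−V_dn)/(S_up−S_dn) = (27.9900−14.6000)/(29.5920−19.4400) = 1.3190. V = [p*·27.9900 + (1−p*)·14.6000]/1.08 = 18.2667. B = V − Δ·S = -10.2226.
(1,1): S=32.8800. Δ = (V_up−V_dn)/(S_up−S_dn) = (4.3800−27.9900)/(45.0456−29.5920) = -1.5278. V = [p*·4.3800 + (1−p*)·27.9900]/1.08 = 17.5443. B = V − Δ·S = 67.7784.
(0,0): S=24.0000. Δ = (V_up−V_dn)/(S_up−S_dn) = (17.5443−18.2667)/(32.8800−21.6000) = -0.0640. V = [p*·17.5443 + (1−p*)·18.2667]/1.08 = 16.6575. B = V − Δ·S = 18.1945.
The time-0 hedge costs 16.6575, which is the no-arbitrage price.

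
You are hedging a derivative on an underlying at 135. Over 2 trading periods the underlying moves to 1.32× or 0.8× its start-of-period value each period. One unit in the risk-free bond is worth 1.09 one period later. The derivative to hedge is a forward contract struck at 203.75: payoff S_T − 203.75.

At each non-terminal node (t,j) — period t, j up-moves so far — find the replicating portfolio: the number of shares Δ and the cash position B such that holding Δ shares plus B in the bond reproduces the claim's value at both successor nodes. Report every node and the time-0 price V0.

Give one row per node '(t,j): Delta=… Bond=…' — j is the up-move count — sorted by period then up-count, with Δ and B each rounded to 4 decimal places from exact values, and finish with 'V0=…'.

Under the risk-neutral measure, an up-move has probability p* = (R−d)/(u−d) = 0.5577 and values discount at R = 1.09.
Payoff layer (t=2): V(2,0)=-117.3500, V(2,1)=-61.1900, V(2,2)=31.4740
(1,0): S=108.0000. Δ = (V_up−V_dn)/(S_up−S_dn) = (-61.1900−-117.3500)/(142.5600−86.4000) = 1.0000. V = [p*·-61.1900 + (1−p*)·-117.3500]/1.09 = -78.9266. B = V − Δ·S = -186.9266.
(1,1): S=178.2000. Δ = (V_up−V_dn)/(S_up−S_dn) = (31.4740−-61.1900)/(235.2240−142.5600) = 1.0000. V = [p*·31.4740 + (1−p*)·-61.1900]/1.09 = -8.7266. B = V − Δ·S = -186.9266.
(0,0): S=135.0000. Δ = (V_up−V_dn)/(S_up−S_dn) = (-8.7266−-78.9266)/(178.2000−108.0000) = 1.0000. V = [p*·-8.7266 + (1−p*)·-78.9266]/1.09 = -36.4923. B = V − Δ·S = -171.4923.
Each (Δ,B) replicates both successor values, so the strategy is self-financing and V0 is arbitrage-free.

(0,0): Delta=1.0000 Bond=-171.4923
(1,0): Delta=1.0000 Bond=-186.9266
(1,1): Delta=1.0000 Bond=-186.9266
V0=-36.4923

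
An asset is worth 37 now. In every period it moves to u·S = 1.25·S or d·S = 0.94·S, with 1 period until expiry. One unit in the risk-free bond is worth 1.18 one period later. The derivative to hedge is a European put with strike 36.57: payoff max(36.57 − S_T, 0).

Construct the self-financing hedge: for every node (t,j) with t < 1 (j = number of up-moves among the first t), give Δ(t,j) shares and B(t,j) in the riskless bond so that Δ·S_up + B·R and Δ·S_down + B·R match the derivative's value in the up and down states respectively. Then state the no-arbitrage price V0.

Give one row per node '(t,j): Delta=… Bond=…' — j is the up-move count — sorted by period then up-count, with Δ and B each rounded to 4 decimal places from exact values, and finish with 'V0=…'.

(0,0): Delta=-0.1561 Bond=6.1167
V0=0.3425

Under the risk-neutral measure, an up-move has probability p* = (R−d)/(u−d) = 0.7742 and values discount at R = 1.18.
At expiry t=1: V(1,0)=1.7900, V(1,1)=0.0000
  t=0,j=0: stock 37.0000 → up 46.2500 (V=0.0000), down 34.7800 (V=1.7900). Price 0.3425; hedge Δ=-0.1561, bond B=6.1167.
Each (Δ,B) replicates both successor values, so the strategy is self-financing and V0 is arbitrage-free.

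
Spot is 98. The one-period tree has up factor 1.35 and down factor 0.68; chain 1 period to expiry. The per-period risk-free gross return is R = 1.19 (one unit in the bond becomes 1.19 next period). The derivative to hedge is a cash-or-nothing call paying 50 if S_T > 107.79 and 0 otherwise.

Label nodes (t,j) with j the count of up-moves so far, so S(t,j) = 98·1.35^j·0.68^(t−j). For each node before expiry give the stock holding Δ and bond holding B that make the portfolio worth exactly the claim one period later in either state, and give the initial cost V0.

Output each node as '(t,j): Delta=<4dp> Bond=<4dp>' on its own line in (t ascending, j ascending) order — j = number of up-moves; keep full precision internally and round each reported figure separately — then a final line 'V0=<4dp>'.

Under the risk-neutral measure, an up-move has probability p* = (R−d)/(u−d) = 0.7612 and values discount at R = 1.19.
At expiry t=1: V(1,0)=0.0000, V(1,1)=50.0000
Node (0,0) S=98.0000: V=(p*·50.0000+(1−p*)·0.0000)/1.19=31.9829; Δ=(50.0000−0.0000)/(132.3000−66.6400)=0.7615; B=V−Δ·S=-42.6439
The time-0 hedge costs 31.9829, which is the no-arbitrage price.

(0,0): Delta=0.7615 Bond=-42.6439
V0=31.9829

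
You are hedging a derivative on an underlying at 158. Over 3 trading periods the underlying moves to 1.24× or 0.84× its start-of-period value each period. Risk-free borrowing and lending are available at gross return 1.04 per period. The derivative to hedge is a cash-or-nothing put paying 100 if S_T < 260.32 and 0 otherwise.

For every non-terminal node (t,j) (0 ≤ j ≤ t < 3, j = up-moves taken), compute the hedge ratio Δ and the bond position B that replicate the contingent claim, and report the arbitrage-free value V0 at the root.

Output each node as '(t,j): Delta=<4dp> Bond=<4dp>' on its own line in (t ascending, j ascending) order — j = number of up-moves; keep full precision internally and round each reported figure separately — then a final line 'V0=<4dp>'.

(0,0): Delta=-0.3657 Bond=135.5719
(1,0): Delta=0.0000 Bond=92.4556
(1,1): Delta=-0.6135 Bond=189.5340
(2,0): Delta=0.0000 Bond=96.1538
(2,1): Delta=0.0000 Bond=96.1538
(2,2): Delta=-1.0291 Bond=298.0769
V0=77.7872

Since d<R<u, set p* = (R−d)/(u−d) = 0.5000; price each node as the discounted p*-expectation of its children.
Payoff layer (t=3): V(3,0)=100.0000, V(3,1)=100.0000, V(3,2)=100.0000, V(3,3)=0.0000
  t=2,j=0: stock 111.4848 → up 138.2412 (V=100.0000), down 93.6472 (V=100.0000). Price 96.1538; hedge Δ=0.0000, bond B=96.1538.
  t=2,j=1: stock 164.5728 → up 204.0703 (V=100.0000), down 138.2412 (V=100.0000). Price 96.1538; hedge Δ=0.0000, bond B=96.1538.
  t=2,j=2: stock 242.9408 → up 301.2466 (V=0.0000), down 204.0703 (V=100.0000). Price 48.0769; hedge Δ=-1.0291, bond B=298.0769.
  t=1,j=0: stock 132.7200 → up 164.5728 (V=96.1538), down 111.4848 (V=96.1538). Price 92.4556; hedge Δ=0.0000, bond B=92.4556.
  t=1,j=1: stock 195.9200 → up 242.9408 (V=48.0769), down 164.5728 (V=96.1538). Price 69.3417; hedge Δ=-0.6135, bond B=189.5340.
  t=0,j=0: stock 158.0000 → up 195.9200 (V=69.3417), down 132.7200 (V=92.4556). Price 77.7872; hedge Δ=-0.3657, bond B=135.5719.
The time-0 hedge costs 77.7872, which is the no-arbitrage price.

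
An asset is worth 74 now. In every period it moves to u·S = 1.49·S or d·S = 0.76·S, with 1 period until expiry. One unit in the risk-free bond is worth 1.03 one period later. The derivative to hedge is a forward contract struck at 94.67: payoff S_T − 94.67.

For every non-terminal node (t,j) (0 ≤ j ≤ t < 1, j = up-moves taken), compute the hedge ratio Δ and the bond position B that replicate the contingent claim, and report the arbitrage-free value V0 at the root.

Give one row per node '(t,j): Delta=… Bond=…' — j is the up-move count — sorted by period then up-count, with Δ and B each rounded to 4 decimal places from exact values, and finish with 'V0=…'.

No-arbitrage ⇒ martingale measure with p* = (R−d)/(u−d) = 0.3699.
Terminal values V(1,·): V(1,0)=-38.4300, V(1,1)=15.5900
  t=0,j=0: stock 74.0000 → up 110.2600 (V=15.5900), down 56.2400 (V=-38.4300). Price -17.9126; hedge Δ=1.0000, bond B=-91.9126.
Root portfolio cost Δ·74+B reproduces V0=-17.9126.

(0,0): Delta=1.0000 Bond=-91.9126
V0=-17.9126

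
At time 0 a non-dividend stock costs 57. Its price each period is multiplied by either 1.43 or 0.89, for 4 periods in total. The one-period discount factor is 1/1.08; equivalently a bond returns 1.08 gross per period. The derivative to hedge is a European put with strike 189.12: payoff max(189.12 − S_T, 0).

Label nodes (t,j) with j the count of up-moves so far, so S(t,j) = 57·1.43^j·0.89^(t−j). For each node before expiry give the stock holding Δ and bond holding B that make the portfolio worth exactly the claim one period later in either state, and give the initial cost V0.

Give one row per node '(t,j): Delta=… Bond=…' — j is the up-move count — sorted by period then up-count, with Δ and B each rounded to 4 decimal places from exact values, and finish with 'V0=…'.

Since d<R<u, set p* = (R−d)/(u−d) = 0.3519; price each node as the discounted p*-expectation of its children.
Terminal payoffs: V(4,0)=153.3569, V(4,1)=131.6580, V(4,2)=96.7934, V(4,3)=40.7750, V(4,4)=0.0000
(3,0): S=40.1832. Δ = (V_up−V_dn)/(S_up−S_dn) = (131.6580−153.3569)/(57.4620−35.7631) = -1.0000. V = [p*·131.6580 + (1−p*)·153.3569]/1.08 = 134.9279. B = V − Δ·S = 175.1111.
(3,1): S=64.5641. Δ = (V_up−V_dn)/(S_up−S_dn) = (96.7934−131.6580)/(92.3266−57.4620) = -1.0000. V = [p*·96.7934 + (1−p*)·131.6580]/1.08 = 110.5470. B = V − Δ·S = 175.1111.
(3,2): S=103.7378. Δ = (V_up−V_dn)/(S_up−S_dn) = (40.7750−96.7934)/(148.3450−92.3266) = -1.0000. V = [p*·40.7750 + (1−p*)·96.7934]/1.08 = 71.3733. B = V − Δ·S = 175.1111.
(3,3): S=166.6798. Δ = (V_up−V_dn)/(S_up−S_dn) = (0.0000−40.7750)/(238.3521−148.3450) = -0.4530. V = [p*·0.0000 + (1−p*)·40.7750]/1.08 = 24.4706. B = V − Δ·S = 99.9798.
(2,0): S=45.1497. Δ = (V_up−V_dn)/(S_up−S_dn) = (110.5470−134.9279)/(64.5641−40.1832) = -1.0000. V = [p*·110.5470 + (1−p*)·134.9279]/1.08 = 116.9902. B = V − Δ·S = 162.1399.
(2,1): S=72.5439. Δ = (V_up−V_dn)/(S_up−S_dn) = (71.3733−110.5470)/(103.7378−64.5641) = -1.0000. V = [p*·71.3733 + (1−p*)·110.5470]/1.08 = 89.5960. B = V − Δ·S = 162.1399.
(2,2): S=116.5593. Δ = (V_up−V_dn)/(S_up−S_dn) = (24.4706−71.3733)/(166.6798−103.7378) = -0.7452. V = [p*·24.4706 + (1−p*)·71.3733]/1.08 = 50.8060. B = V − Δ·S = 137.6630.
(1,0): S=50.7300. Δ = (V_up−V_dn)/(S_up−S_dn) = (89.5960−116.9902)/(72.5439−45.1497) = -1.0000. V = [p*·89.5960 + (1−p*)·116.9902]/1.08 = 99.3996. B = V − Δ·S = 150.1296.
(1,1): S=81.5100. Δ = (V_up−V_dn)/(S_up−S_dn) = (50.8060−89.5960)/(116.5593−72.5439) = -0.8813. V = [p*·50.8060 + (1−p*)·89.5960]/1.08 = 70.3219. B = V − Δ·S = 142.1552.
(0,0): S=57.0000. Δ = (V_up−V_dn)/(S_up−S_dn) = (70.3219−99.3996)/(81.5100−50.7300) = -0.9447. V = [p*·70.3219 + (1−p*)·99.3996]/1.08 = 82.5635. B = V − Δ·S = 136.4109.
Self-financing check: at every node Δ·S+B equals the discounted successor values.

(0,0): Delta=-0.9447 Bond=136.4109
(1,0): Delta=-1.0000 Bond=150.1296
(1,1): Delta=-0.8813 Bond=142.1552
(2,0): Delta=-1.0000 Bond=162.1399
(2,1): Delta=-1.0000 Bond=162.1399
(2,2): Delta=-0.7452 Bond=137.6630
(3,0): Delta=-1.0000 Bond=175.1111
(3,1): Delta=-1.0000 Bond=175.1111
(3,2): Delta=-1.0000 Bond=175.1111
(3,3): Delta=-0.4530 Bond=99.9798
V0=82.5635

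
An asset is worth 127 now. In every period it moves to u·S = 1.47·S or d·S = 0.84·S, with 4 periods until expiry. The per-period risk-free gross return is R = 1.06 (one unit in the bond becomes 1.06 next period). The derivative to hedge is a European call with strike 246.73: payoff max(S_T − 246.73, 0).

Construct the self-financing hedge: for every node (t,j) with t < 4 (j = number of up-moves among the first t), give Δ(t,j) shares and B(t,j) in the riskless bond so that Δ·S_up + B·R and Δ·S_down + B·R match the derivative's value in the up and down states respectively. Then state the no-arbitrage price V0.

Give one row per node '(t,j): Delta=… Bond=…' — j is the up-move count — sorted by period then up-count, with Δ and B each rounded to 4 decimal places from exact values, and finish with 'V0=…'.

The replicating-portfolio and risk-neutral prices coincide; use p* = (1.06−0.84)/(1.47−0.84) = 0.3492 for the latter.
Terminal payoffs: V(4,0)=0.0000, V(4,1)=0.0000, V(4,2)=0.0000, V(4,3)=92.1415, V(4,4)=346.2951
Node (3,0) S=75.2734: V=(p*·0.0000+(1−p*)·0.0000)/1.06=0.0000; Δ=(0.0000−0.0000)/(110.6519−63.2297)=0.0000; B=V−Δ·S=0.0000
Node (3,1) S=131.7285: V=(p*·0.0000+(1−p*)·0.0000)/1.06=0.0000; Δ=(0.0000−0.0000)/(193.6408−110.6519)=0.0000; B=V−Δ·S=0.0000
Node (3,2) S=230.5248: V=(p*·92.1415+(1−p*)·0.0000)/1.06=30.3551; Δ=(92.1415−0.0000)/(338.8715−193.6408)=0.6344; B=V−Δ·S=-115.9012
Node (3,3) S=403.4184: V=(p*·346.2951+(1−p*)·92.1415)/1.06=170.6543; Δ=(346.2951−92.1415)/(593.0251−338.8715)=1.0000; B=V−Δ·S=-232.7642
Node (2,0) S=89.6112: V=(p*·0.0000+(1−p*)·0.0000)/1.06=0.0000; Δ=(0.0000−0.0000)/(131.7285−75.2734)=0.0000; B=V−Δ·S=0.0000
Node (2,1) S=156.8196: V=(p*·30.3551+(1−p*)·0.0000)/1.06=10.0002; Δ=(30.3551−0.0000)/(230.5248−131.7285)=0.3072; B=V−Δ·S=-38.1825
Node (2,2) S=274.4343: V=(p*·170.6543+(1−p*)·30.3551)/1.06=74.8570; Δ=(170.6543−30.3551)/(403.4184−230.5248)=0.8115; B=V−Δ·S=-147.8401
Node (1,0) S=106.6800: V=(p*·10.0002+(1−p*)·0.0000)/1.06=3.2945; Δ=(10.0002−0.0000)/(156.8196−89.6112)=0.1488; B=V−Δ·S=-12.5788
Node (1,1) S=186.6900: V=(p*·74.8570+(1−p*)·10.0002)/1.06=30.8006; Δ=(74.8570−10.0002)/(274.4343−156.8196)=0.5514; B=V−Δ·S=-72.1468
Node (0,0) S=127.0000: V=(p*·30.8006+(1−p*)·3.2945)/1.06=12.1696; Δ=(30.8006−3.2945)/(186.6900−106.6800)=0.3438; B=V−Δ·S=-31.4909
The time-0 hedge costs 12.1696, which is the no-arbitrage price.

(0,0): Delta=0.3438 Bond=-31.4909
(1,0): Delta=0.1488 Bond=-12.5788
(1,1): Delta=0.5514 Bond=-72.1468
(2,0): Delta=0.0000 Bond=0.0000
(2,1): Delta=0.3072 Bond=-38.1825
(2,2): Delta=0.8115 Bond=-147.8401
(3,0): Delta=0.0000 Bond=0.0000
(3,1): Delta=0.0000 Bond=0.0000
(3,2): Delta=0.6344 Bond=-115.9012
(3,3): Delta=1.0000 Bond=-232.7642
V0=12.1696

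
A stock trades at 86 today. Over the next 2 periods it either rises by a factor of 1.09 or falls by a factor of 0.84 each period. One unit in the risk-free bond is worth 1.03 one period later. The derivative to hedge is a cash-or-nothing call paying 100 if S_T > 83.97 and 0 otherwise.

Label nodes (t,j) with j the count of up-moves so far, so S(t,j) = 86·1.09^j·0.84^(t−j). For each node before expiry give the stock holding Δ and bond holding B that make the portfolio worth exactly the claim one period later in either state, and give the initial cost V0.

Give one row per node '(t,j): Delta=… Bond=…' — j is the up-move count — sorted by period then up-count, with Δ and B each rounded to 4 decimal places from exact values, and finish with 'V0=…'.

Since d<R<u, set p* = (R−d)/(u−d) = 0.7600; price each node as the discounted p*-expectation of its children.
Terminal values V(2,·): V(2,0)=0.0000, V(2,1)=0.0000, V(2,2)=100.0000
(1,0): S=72.2400. Δ = (V_up−V_dn)/(S_up−S_dn) = (0.0000−0.0000)/(78.7416−60.6816) = 0.0000. V = [p*·0.0000 + (1−p*)·0.0000]/1.03 = 0.0000. B = V − Δ·S = 0.0000.
(1,1): S=93.7400. Δ = (V_up−V_dn)/(S_up−S_dn) = (100.0000−0.0000)/(102.1766−78.7416) = 4.2671. V = [p*·100.0000 + (1−p*)·0.0000]/1.03 = 73.7864. B = V − Δ·S = -326.2136.
(0,0): S=86.0000. Δ = (V_up−V_dn)/(S_up−S_dn) = (73.7864−0.0000)/(93.7400−72.2400) = 3.4319. V = [p*·73.7864 + (1−p*)·0.0000]/1.03 = 54.4443. B = V − Δ·S = -240.7013.
Self-financing check: at every node Δ·S+B equals the discounted successor values.

(0,0): Delta=3.4319 Bond=-240.7013
(1,0): Delta=0.0000 Bond=0.0000
(1,1): Delta=4.2671 Bond=-326.2136
V0=54.4443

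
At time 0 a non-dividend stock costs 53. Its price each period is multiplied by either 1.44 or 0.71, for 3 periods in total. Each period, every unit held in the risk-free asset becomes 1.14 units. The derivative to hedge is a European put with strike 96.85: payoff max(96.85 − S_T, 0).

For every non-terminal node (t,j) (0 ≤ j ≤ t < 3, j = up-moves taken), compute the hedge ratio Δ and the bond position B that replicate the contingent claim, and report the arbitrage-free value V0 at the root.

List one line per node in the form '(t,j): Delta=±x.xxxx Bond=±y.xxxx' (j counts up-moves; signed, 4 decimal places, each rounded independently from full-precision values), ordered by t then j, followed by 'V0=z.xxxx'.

(0,0): Delta=-0.5763 Bond=51.3838
(1,0): Delta=-1.0000 Bond=74.5229
(1,1): Delta=-0.4305 Bond=47.4528
(2,0): Delta=-1.0000 Bond=84.9561
(2,1): Delta=-1.0000 Bond=84.9561
(2,2): Delta=-0.2346 Bond=32.5660
V0=20.8421

Since d<R<u, set p* = (R−d)/(u−d) = 0.5890; price each node as the discounted p*-expectation of its children.
Terminal payoffs: V(3,0)=77.8807, V(3,1)=58.3771, V(3,2)=18.8204, V(3,3)=0.0000
  t=2,j=0: stock 26.7173 → up 38.4729 (V=58.3771), down 18.9693 (V=77.8807). Price 58.2388; hedge Δ=-1.0000, bond B=84.9561.
  t=2,j=1: stock 54.1872 → up 78.0296 (V=18.8204), down 38.4729 (V=58.3771). Price 30.7689; hedge Δ=-1.0000, bond B=84.9561.
  t=2,j=2: stock 109.9008 → up 158.2572 (V=0.0000), down 78.0296 (V=18.8204). Price 6.7846; hedge Δ=-0.2346, bond B=32.5660.
  t=1,j=0: stock 37.6300 → up 54.1872 (V=30.7689), down 26.7173 (V=58.2388). Price 36.8929; hedge Δ=-1.0000, bond B=74.5229.
  t=1,j=1: stock 76.3200 → up 109.9008 (V=6.7846), down 54.1872 (V=30.7689). Price 14.5975; hedge Δ=-0.4305, bond B=47.4528.
  t=0,j=0: stock 53.0000 → up 76.3200 (V=14.5975), down 37.6300 (V=36.8929). Price 20.8421; hedge Δ=-0.5763, bond B=51.3838.
Each (Δ,B) replicates both successor values, so the strategy is self-financing and V0 is arbitrage-free.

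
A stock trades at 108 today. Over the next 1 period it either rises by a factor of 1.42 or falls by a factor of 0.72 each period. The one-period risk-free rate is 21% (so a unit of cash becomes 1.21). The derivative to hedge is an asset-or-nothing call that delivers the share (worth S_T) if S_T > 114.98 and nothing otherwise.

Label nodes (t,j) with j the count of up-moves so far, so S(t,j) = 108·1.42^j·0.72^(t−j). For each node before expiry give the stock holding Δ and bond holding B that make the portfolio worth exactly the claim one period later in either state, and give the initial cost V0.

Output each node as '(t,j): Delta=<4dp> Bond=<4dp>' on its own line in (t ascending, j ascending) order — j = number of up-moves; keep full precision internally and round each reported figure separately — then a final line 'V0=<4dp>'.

No-arbitrage ⇒ martingale measure with p* = (R−d)/(u−d) = 0.7000.
Payoff layer (t=1): V(1,0)=0.0000, V(1,1)=153.3600
  t=0,j=0: stock 108.0000 → up 153.3600 (V=153.3600), down 77.7600 (V=0.0000). Price 88.7207; hedge Δ=2.0286, bond B=-130.3651.
Self-financing check: at every node Δ·S+B equals the discounted successor values.

(0,0): Delta=2.0286 Bond=-130.3651
V0=88.7207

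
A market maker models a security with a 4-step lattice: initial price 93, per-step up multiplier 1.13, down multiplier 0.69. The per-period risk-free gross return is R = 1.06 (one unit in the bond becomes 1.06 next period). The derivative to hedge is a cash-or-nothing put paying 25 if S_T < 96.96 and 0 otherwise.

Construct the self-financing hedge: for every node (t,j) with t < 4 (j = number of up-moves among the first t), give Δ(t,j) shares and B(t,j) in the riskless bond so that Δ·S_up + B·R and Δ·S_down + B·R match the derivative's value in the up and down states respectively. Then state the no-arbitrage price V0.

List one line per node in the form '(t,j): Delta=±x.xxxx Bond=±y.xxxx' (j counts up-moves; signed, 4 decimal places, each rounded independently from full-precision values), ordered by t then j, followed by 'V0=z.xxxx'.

(0,0): Delta=-0.3050 Bond=38.2678
(1,0): Delta=0.0000 Bond=20.9905
(1,1): Delta=-0.3403 Bond=44.2669
(2,0): Delta=0.0000 Bond=22.2499
(2,1): Delta=0.0000 Bond=22.2499
(2,2): Delta=-0.3796 Bond=51.5908
(3,0): Delta=0.0000 Bond=23.5849
(3,1): Delta=0.0000 Bond=23.5849
(3,2): Delta=0.0000 Bond=23.5849
(3,3): Delta=-0.4234 Bond=60.5703
V0=9.9006

Since d<R<u, set p* = (R−d)/(u−d) = 0.8409; price each node as the discounted p*-expectation of its children.
Payoff layer (t=4): V(4,0)=25.0000, V(4,1)=25.0000, V(4,2)=25.0000, V(4,3)=25.0000, V(4,4)=0.0000
Node (3,0) S=30.5513: V=(p*·25.0000+(1−p*)·25.0000)/1.06=23.5849; Δ=(25.0000−25.0000)/(34.5230−21.0804)=0.0000; B=V−Δ·S=23.5849
Node (3,1) S=50.0333: V=(p*·25.0000+(1−p*)·25.0000)/1.06=23.5849; Δ=(25.0000−25.0000)/(56.5377−34.5230)=0.0000; B=V−Δ·S=23.5849
Node (3,2) S=81.9387: V=(p*·25.0000+(1−p*)·25.0000)/1.06=23.5849; Δ=(25.0000−25.0000)/(92.5907−56.5377)=0.0000; B=V−Δ·S=23.5849
Node (3,3) S=134.1894: V=(p*·0.0000+(1−p*)·25.0000)/1.06=3.7521; Δ=(0.0000−25.0000)/(151.6340−92.5907)=-0.4234; B=V−Δ·S=60.5703
Node (2,0) S=44.2773: V=(p*·23.5849+(1−p*)·23.5849)/1.06=22.2499; Δ=(23.5849−23.5849)/(50.0333−30.5513)=0.0000; B=V−Δ·S=22.2499
Node (2,1) S=72.5121: V=(p*·23.5849+(1−p*)·23.5849)/1.06=22.2499; Δ=(23.5849−23.5849)/(81.9387−50.0333)=0.0000; B=V−Δ·S=22.2499
Node (2,2) S=118.7517: V=(p*·3.7521+(1−p*)·23.5849)/1.06=6.5164; Δ=(3.7521−23.5849)/(134.1894−81.9387)=-0.3796; B=V−Δ·S=51.5908
Node (1,0) S=64.1700: V=(p*·22.2499+(1−p*)·22.2499)/1.06=20.9905; Δ=(22.2499−22.2499)/(72.5121−44.2773)=0.0000; B=V−Δ·S=20.9905
Node (1,1) S=105.0900: V=(p*·6.5164+(1−p*)·22.2499)/1.06=8.5089; Δ=(6.5164−22.2499)/(118.7517−72.5121)=-0.3403; B=V−Δ·S=44.2669
Node (0,0) S=93.0000: V=(p*·8.5089+(1−p*)·20.9905)/1.06=9.9006; Δ=(8.5089−20.9905)/(105.0900−64.1700)=-0.3050; B=V−Δ·S=38.2678
Self-financing check: at every node Δ·S+B equals the discounted successor values.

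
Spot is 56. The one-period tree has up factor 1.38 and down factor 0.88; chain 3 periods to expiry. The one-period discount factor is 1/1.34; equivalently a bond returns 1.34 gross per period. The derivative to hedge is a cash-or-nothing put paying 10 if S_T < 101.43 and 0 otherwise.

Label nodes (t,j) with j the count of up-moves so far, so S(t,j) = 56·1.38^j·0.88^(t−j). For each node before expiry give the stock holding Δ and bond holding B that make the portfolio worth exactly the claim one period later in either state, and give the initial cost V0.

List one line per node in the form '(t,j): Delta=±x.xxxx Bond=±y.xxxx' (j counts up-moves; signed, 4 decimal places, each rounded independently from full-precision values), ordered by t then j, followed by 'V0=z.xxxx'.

(0,0): Delta=-0.1683 Bond=10.3473
(1,0): Delta=0.0000 Bond=5.5692
(1,1): Delta=-0.1777 Bond=14.5868
(2,0): Delta=0.0000 Bond=7.4627
(2,1): Delta=0.0000 Bond=7.4627
(2,2): Delta=-0.1875 Bond=20.5970
V0=0.9198

Since d<R<u, set p* = (R−d)/(u−d) = 0.9200; price each node as the discounted p*-expectation of its children.
Payoff layer (t=3): V(3,0)=10.0000, V(3,1)=10.0000, V(3,2)=10.0000, V(3,3)=0.0000
  t=2,j=0: stock 43.3664 → up 59.8456 (V=10.0000), down 38.1624 (V=10.0000). Price 7.4627; hedge Δ=0.0000, bond B=7.4627.
  t=2,j=1: stock 68.0064 → up 93.8488 (V=10.0000), down 59.8456 (V=10.0000). Price 7.4627; hedge Δ=0.0000, bond B=7.4627.
  t=2,j=2: stock 106.6464 → up 147.1720 (V=0.0000), down 93.8488 (V=10.0000). Price 0.5970; hedge Δ=-0.1875, bond B=20.5970.
  t=1,j=0: stock 49.2800 → up 68.0064 (V=7.4627), down 43.3664 (V=7.4627). Price 5.5692; hedge Δ=0.0000, bond B=5.5692.
  t=1,j=1: stock 77.2800 → up 106.6464 (V=0.5970), down 68.0064 (V=7.4627). Price 0.8554; hedge Δ=-0.1777, bond B=14.5868.
  t=0,j=0: stock 56.0000 → up 77.2800 (V=0.8554), down 49.2800 (V=5.5692). Price 0.9198; hedge Δ=-0.1683, bond B=10.3473.
Self-financing check: at every node Δ·S+B equals the discounted successor values.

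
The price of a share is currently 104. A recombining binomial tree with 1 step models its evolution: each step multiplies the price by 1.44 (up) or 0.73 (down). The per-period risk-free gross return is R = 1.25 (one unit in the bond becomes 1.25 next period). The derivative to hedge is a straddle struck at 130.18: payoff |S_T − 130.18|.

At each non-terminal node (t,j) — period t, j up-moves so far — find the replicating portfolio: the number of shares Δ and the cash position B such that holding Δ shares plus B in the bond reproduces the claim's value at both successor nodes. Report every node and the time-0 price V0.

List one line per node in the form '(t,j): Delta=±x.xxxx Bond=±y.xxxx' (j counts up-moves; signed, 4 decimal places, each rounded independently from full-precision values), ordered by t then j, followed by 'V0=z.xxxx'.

The replicating-portfolio and risk-neutral prices coincide; use p* = (1.25−0.73)/(1.44−0.73) = 0.7324 for the latter.
Payoff layer (t=1): V(1,0)=54.2600, V(1,1)=19.5800
Node (0,0) S=104.0000: V=(p*·19.5800+(1−p*)·54.2600)/1.25=23.0885; Δ=(19.5800−54.2600)/(149.7600−75.9200)=-0.4697; B=V−Δ·S=71.9335
Root portfolio cost Δ·104+B reproduces V0=23.0885.

(0,0): Delta=-0.4697 Bond=71.9335
V0=23.0885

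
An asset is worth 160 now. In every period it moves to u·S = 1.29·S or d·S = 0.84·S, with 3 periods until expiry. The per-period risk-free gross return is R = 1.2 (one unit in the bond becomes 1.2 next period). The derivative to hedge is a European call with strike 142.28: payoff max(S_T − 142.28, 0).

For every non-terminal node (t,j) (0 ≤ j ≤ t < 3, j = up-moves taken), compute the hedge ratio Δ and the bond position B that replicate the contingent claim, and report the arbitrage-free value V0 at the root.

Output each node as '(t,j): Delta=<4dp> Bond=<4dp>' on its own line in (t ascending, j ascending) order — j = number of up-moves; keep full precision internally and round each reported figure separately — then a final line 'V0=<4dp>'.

Under the risk-neutral measure, an up-move has probability p* = (R−d)/(u−d) = 0.8000 and values discount at R = 1.2.
Terminal payoffs: V(3,0)=0.0000, V(3,1)=3.3558, V(3,2)=81.3750, V(3,3)=201.1902
Node (2,0) S=112.8960: V=(p*·3.3558+(1−p*)·0.0000)/1.2=2.2372; Δ=(3.3558−0.0000)/(145.6358−94.8326)=0.0661; B=V−Δ·S=-5.2202
Node (2,1) S=173.3760: V=(p*·81.3750+(1−p*)·3.3558)/1.2=54.8093; Δ=(81.3750−3.3558)/(223.6550−145.6358)=1.0000; B=V−Δ·S=-118.5667
Node (2,2) S=266.2560: V=(p*·201.1902+(1−p*)·81.3750)/1.2=147.6893; Δ=(201.1902−81.3750)/(343.4702−223.6550)=1.0000; B=V−Δ·S=-118.5667
Node (1,0) S=134.4000: V=(p*·54.8093+(1−p*)·2.2372)/1.2=36.9124; Δ=(54.8093−2.2372)/(173.3760−112.8960)=0.8692; B=V−Δ·S=-79.9145
Node (1,1) S=206.4000: V=(p*·147.6893+(1−p*)·54.8093)/1.2=107.5944; Δ=(147.6893−54.8093)/(266.2560−173.3760)=1.0000; B=V−Δ·S=-98.8056
Node (0,0) S=160.0000: V=(p*·107.5944+(1−p*)·36.9124)/1.2=77.8817; Δ=(107.5944−36.9124)/(206.4000−134.4000)=0.9817; B=V−Δ·S=-79.1894
Each (Δ,B) replicates both successor values, so the strategy is self-financing and V0 is arbitrage-free.

(0,0): Delta=0.9817 Bond=-79.1894
(1,0): Delta=0.8692 Bond=-79.9145
(1,1): Delta=1.0000 Bond=-98.8056
(2,0): Delta=0.0661 Bond=-5.2202
(2,1): Delta=1.0000 Bond=-118.5667
(2,2): Delta=1.0000 Bond=-118.5667
V0=77.8817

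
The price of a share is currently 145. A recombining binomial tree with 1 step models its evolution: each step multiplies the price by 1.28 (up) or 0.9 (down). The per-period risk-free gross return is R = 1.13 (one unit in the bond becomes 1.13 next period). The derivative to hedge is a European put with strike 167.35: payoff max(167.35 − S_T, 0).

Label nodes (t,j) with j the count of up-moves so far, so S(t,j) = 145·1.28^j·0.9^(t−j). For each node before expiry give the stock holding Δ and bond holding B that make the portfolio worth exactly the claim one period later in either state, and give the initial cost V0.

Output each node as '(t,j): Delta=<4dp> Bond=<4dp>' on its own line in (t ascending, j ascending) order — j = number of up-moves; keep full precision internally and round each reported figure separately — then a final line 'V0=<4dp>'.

(0,0): Delta=-0.6688 Bond=109.8463
V0=12.8726

Under the risk-neutral measure, an up-move has probability p* = (R−d)/(u−d) = 0.6053 and values discount at R = 1.13.
Terminal values V(1,·): V(1,0)=36.8500, V(1,1)=0.0000
  t=0,j=0: stock 145.0000 → up 185.6000 (V=0.0000), down 130.5000 (V=36.8500). Price 12.8726; hedge Δ=-0.6688, bond B=109.8463.
Each (Δ,B) replicates both successor values, so the strategy is self-financing and V0 is arbitrage-free.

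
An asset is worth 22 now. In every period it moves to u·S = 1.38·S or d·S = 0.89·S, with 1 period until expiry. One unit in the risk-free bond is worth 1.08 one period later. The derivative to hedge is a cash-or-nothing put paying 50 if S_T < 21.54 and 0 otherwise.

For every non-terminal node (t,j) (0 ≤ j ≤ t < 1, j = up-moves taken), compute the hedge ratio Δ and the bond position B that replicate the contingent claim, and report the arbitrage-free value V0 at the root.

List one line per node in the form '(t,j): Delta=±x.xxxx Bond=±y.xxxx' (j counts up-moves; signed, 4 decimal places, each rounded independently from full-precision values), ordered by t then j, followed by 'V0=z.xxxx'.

(0,0): Delta=-4.6382 Bond=130.3855
V0=28.3447

Risk-neutral probability p* = (R−d)/(u−d) = (1.08−0.89)/(1.38−0.89) = 0.3878.
At expiry t=1: V(1,0)=50.0000, V(1,1)=0.0000
Node (0,0) S=22.0000: V=(p*·0.0000+(1−p*)·50.0000)/1.08=28.3447; Δ=(0.0000−50.0000)/(30.3600−19.5800)=-4.6382; B=V−Δ·S=130.3855
Each (Δ,B) replicates both successor values, so the strategy is self-financing and V0 is arbitrage-free.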